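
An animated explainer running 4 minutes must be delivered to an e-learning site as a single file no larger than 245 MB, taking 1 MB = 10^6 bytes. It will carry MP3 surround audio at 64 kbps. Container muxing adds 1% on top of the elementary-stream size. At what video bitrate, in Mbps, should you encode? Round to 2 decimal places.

Budget: 245 MB = 1960.0 Mb.
Stream payload after overhead: 1960.0 / 1.01 = 1940.6 Mb.
4 min = 240 s
Total bitrate budget: 1940.6 Mb / 240 s = 8.086 Mbps.
Audio: 64 kbps = 0.064 Mbps.
Video: 8.086 − 0.064 = 8.022 Mbps.

8.02 Mbps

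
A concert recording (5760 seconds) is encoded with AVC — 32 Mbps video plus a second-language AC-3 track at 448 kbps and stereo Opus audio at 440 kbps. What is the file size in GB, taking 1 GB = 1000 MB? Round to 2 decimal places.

Audio total: 448 + 440 = 888 kbps = 0.888 Mbps.
Total bitrate: 32 + 0.888 = 32.888 Mbps.
Stream data: 32.888 Mbps × 5760 s = 189434.9 Mb.
189,435 Mb ÷ 8 = 23,679 MB → 23.68 GB.

23.68 GB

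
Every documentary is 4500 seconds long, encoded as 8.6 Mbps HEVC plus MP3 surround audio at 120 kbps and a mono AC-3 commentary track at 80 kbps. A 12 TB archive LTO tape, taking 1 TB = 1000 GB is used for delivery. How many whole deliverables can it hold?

2424

Audio total: 120 + 80 = 200 kbps = 0.200 Mbps.
Total bitrate: 8.800 Mbps.
Per item: 8.800 Mbps × 4500 s = 39,600 Mb = 4,950 MB.
Capacity: 12 TB = 96,000,000 Mb; 2424.24 items → 2424 complete.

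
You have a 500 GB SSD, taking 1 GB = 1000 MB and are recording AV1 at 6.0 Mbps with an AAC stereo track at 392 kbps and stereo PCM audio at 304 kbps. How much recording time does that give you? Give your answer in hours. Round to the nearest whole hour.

Audio total: 392 + 304 = 696 kbps = 0.696 Mbps.
Total bitrate: 6.0 + 0.696 = 6.696 Mbps.
Capacity: 500 GB = 4,000,000 Mb.
Recording time: 4,000,000 / 6.696 = 597,372 s ≈ 166 hours.

166 hours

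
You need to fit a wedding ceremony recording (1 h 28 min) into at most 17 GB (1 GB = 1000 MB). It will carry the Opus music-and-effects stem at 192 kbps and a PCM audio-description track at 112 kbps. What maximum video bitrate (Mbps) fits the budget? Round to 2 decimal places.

Budget: 17 GB = 136000.0 Mb.
1 h 28 min = 88 min = 5280 s
Total bitrate budget: 136000.0 Mb / 5280 s = 25.758 Mbps.
Audio total: 192 + 112 = 304 kbps = 0.304 Mbps.
Video: 25.758 − 0.304 = 25.454 Mbps.

25.45 Mbps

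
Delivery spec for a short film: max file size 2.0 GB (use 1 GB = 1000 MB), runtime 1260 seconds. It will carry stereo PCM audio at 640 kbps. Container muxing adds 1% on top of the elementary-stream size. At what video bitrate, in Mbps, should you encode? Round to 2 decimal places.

11.93 Mbps

Budget: 2.0 GB = 16000.0 Mb.
Stream payload after overhead: 16000.0 / 1.01 = 15841.6 Mb.
Total bitrate budget: 15841.6 Mb / 1260 s = 12.573 Mbps.
Audio: 640 kbps = 0.640 Mbps.
Video: 12.573 − 0.640 = 11.933 Mbps.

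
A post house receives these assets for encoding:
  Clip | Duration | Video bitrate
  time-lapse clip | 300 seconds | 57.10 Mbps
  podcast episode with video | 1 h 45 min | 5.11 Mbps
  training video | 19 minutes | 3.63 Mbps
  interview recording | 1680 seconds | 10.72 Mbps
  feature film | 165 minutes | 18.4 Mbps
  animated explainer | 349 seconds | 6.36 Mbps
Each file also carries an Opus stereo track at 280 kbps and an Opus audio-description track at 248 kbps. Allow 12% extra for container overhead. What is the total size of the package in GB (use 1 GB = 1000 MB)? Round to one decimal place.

37.3 GB

Audio total: 280 + 248 = 528 kbps = 0.528 Mbps.
time-lapse clip: 57.628 Mbps × 300 s × 1.12 = 19363.0 Mb
podcast episode with video: 5.638 Mbps × 6300 s × 1.12 = 39781.7 Mb
training video: 4.158 Mbps × 1140 s × 1.12 = 5308.9 Mb
interview recording: 11.248 Mbps × 1680 s × 1.12 = 21164.2 Mb
feature film: 18.928 Mbps × 9900 s × 1.12 = 209873.7 Mb
animated explainer: 6.888 Mbps × 349 s × 1.12 = 2692.4 Mb
Total: 298184.0 Mb = 37273.0 MB.
= 37.27 GB.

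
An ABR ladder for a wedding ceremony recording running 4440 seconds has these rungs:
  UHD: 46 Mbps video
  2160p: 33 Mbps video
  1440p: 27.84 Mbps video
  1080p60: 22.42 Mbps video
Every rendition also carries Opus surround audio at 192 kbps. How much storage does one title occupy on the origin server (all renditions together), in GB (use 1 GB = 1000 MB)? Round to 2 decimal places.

Audio: 192 kbps = 0.192 Mbps.
Sum of rendition bitrates: (46+0.192) + (33+0.192) + (27.84+0.192) + (22.42+0.192) = 130.028 Mbps.
× 4440 s = 577,324 Mb = 72,166 MB = 72.17 GB.

72.17 GB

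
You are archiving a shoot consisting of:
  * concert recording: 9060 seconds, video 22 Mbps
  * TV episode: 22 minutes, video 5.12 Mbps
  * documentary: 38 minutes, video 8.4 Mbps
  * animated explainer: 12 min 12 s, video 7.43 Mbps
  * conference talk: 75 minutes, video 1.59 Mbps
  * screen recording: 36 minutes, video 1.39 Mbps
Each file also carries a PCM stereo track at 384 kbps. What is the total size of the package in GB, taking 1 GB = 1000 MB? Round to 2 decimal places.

Audio: 384 kbps = 0.384 Mbps.
concert recording: 22.384 Mbps × 9060 s = 202799.0 Mb
TV episode: 5.504 Mbps × 1320 s = 7265.3 Mb
documentary: 8.784 Mbps × 2280 s = 20027.5 Mb
animated explainer: 7.814 Mbps × 732 s = 5719.8 Mb
conference talk: 1.974 Mbps × 4500 s = 8883.0 Mb
screen recording: 1.774 Mbps × 2160 s = 3831.8 Mb
Total: 248526.5 Mb = 31065.8 MB.
= 31.07 GB.

31.07 GB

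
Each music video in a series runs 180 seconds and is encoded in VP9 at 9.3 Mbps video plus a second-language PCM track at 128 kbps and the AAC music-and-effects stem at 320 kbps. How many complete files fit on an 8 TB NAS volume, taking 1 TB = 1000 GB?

36474

Audio total: 128 + 320 = 448 kbps = 0.448 Mbps.
Total bitrate: 9.748 Mbps.
Per item: 9.748 Mbps × 180 s = 1,755 Mb = 219.3 MB.
Capacity: 8 TB = 64,000,000 Mb; 36474.72 items → 36474 complete.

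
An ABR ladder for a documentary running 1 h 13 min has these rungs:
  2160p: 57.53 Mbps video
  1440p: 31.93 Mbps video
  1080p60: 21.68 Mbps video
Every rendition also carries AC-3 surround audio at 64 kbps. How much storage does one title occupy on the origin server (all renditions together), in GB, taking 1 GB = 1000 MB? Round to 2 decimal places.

1 h 13 min = 73 min = 4380 s
Audio: 64 kbps = 0.064 Mbps.
Sum of rendition bitrates: (57.53+0.064) + (31.93+0.064) + (21.68+0.064) = 111.332 Mbps.
× 4380 s = 487,634 Mb = 60,954 MB = 60.95 GB.

60.95 GB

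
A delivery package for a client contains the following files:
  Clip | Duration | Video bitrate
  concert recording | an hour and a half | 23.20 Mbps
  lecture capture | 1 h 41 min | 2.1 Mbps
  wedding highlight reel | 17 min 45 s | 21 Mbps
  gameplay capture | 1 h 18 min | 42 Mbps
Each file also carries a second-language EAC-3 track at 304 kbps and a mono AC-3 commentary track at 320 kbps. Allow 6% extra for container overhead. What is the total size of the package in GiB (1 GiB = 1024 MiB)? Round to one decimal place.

45.4 GiB

Audio total: 304 + 320 = 624 kbps = 0.624 Mbps.
concert recording: 23.824 Mbps × 5400 s × 1.06 = 136368.6 Mb
lecture capture: 2.724 Mbps × 6060 s × 1.06 = 17497.9 Mb
wedding highlight reel: 21.624 Mbps × 1065 s × 1.06 = 24411.3 Mb
gameplay capture: 42.624 Mbps × 4680 s × 1.06 = 211449.1 Mb
Total: 389726.9 Mb = 48715.9 MB.
= 45.37 GiB.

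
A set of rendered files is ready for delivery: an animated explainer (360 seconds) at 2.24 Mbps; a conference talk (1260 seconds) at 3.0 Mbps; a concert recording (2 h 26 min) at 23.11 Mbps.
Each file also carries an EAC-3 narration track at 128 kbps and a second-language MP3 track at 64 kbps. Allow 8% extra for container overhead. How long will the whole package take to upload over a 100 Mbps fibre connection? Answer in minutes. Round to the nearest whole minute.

Audio total: 128 + 64 = 192 kbps = 0.192 Mbps.
animated explainer: 2.432 Mbps × 360 s × 1.08 = 945.6 Mb
conference talk: 3.192 Mbps × 1260 s × 1.08 = 4343.7 Mb
concert recording: 23.302 Mbps × 8760 s × 1.08 = 220455.6 Mb
Total: 225744.8 Mb = 28218.1 MB.
At 100 Mbps: 225744.8 / 100 = 2257 s ≈ 37.6 minutes.

38 minutes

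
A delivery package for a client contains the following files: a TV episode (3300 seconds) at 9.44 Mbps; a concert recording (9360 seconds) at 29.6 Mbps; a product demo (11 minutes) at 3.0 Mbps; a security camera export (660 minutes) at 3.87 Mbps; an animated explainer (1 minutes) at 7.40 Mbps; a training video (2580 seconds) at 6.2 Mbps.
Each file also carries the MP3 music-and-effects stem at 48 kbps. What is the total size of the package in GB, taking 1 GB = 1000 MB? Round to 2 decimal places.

60.32 GB

Audio: 48 kbps = 0.048 Mbps.
TV episode: 9.488 Mbps × 3300 s = 31310.4 Mb
concert recording: 29.648 Mbps × 9360 s = 277505.3 Mb
product demo: 3.048 Mbps × 660 s = 2011.7 Mb
security camera export: 3.918 Mbps × 39600 s = 155152.8 Mb
animated explainer: 7.448 Mbps × 60 s = 446.9 Mb
training video: 6.248 Mbps × 2580 s = 16119.8 Mb
Total: 482546.9 Mb = 60318.4 MB.
= 60.32 GB.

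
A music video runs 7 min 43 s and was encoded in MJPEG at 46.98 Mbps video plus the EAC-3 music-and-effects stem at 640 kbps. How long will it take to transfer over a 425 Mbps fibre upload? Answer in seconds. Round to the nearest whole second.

7 min 43 s = 463 s
Audio: 640 kbps = 0.640 Mbps.
Total bitrate: 47.620 Mbps.
File: 47.620 Mbps × 463 s = 22048.1 Mb.
At 425 Mbps: 22048.1 / 425 = 51.9 s ≈ 51.9 seconds.

52 seconds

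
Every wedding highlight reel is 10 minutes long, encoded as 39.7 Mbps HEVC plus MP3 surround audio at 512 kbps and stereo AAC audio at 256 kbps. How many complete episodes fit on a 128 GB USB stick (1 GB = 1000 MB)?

10 min = 600 s
Audio total: 512 + 256 = 768 kbps = 0.768 Mbps.
Total bitrate: 40.468 Mbps.
Per item: 40.468 Mbps × 600 s = 24,281 Mb = 3,035 MB.
Capacity: 128 GB = 1,024,000 Mb; 42.17 items → 42 complete.

42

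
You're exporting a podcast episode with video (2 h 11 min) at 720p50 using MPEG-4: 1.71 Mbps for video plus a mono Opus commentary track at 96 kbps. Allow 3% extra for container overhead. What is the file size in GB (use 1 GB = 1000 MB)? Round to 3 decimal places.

2 h 11 min = 131 min = 7860 s
Audio: 96 kbps = 0.096 Mbps.
Total bitrate: 1.71 + 0.096 = 1.806 Mbps.
Stream data: 1.806 Mbps × 7860 s = 14195.2 Mb.
With 3% container overhead: ×1.03.
14,621 Mb ÷ 8 = 1,828 MB → 1.828 GB.

1.828 GB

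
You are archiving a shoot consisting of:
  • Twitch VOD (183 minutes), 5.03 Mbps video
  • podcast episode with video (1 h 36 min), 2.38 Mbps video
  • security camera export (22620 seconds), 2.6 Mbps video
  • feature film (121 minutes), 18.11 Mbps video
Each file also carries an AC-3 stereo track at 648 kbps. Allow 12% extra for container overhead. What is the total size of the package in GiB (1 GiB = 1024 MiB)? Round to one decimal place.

37.7 GiB

Audio: 648 kbps = 0.648 Mbps.
Twitch VOD: 5.678 Mbps × 10980 s × 1.12 = 69825.8 Mb
podcast episode with video: 3.028 Mbps × 5760 s × 1.12 = 19534.2 Mb
security camera export: 3.248 Mbps × 22620 s × 1.12 = 82286.1 Mb
feature film: 18.758 Mbps × 7260 s × 1.12 = 152525.0 Mb
Total: 324171.2 Mb = 40521.4 MB.
= 37.74 GiB.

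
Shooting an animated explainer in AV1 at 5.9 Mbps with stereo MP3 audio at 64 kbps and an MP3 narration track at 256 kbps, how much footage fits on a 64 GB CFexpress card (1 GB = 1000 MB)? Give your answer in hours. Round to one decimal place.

Audio total: 64 + 256 = 320 kbps = 0.320 Mbps.
Total bitrate: 5.9 + 0.320 = 6.220 Mbps.
Capacity: 64 GB = 512,000 Mb.
Recording time: 512,000 / 6.220 = 82,315 s ≈ 22.9 hours.

22.9 hours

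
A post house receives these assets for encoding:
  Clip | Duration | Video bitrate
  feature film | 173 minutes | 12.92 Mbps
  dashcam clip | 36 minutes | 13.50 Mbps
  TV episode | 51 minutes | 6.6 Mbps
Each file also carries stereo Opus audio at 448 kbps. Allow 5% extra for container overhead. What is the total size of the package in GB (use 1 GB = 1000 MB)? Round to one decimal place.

25.0 GB

Audio: 448 kbps = 0.448 Mbps.
feature film: 13.368 Mbps × 10380 s × 1.05 = 145697.8 Mb
dashcam clip: 13.948 Mbps × 2160 s × 1.05 = 31634.1 Mb
TV episode: 7.048 Mbps × 3060 s × 1.05 = 22645.2 Mb
Total: 199977.1 Mb = 24997.1 MB.
= 25.00 GB.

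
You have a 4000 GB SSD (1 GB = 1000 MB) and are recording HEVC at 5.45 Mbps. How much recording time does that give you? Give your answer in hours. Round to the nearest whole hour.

Capacity: 4000 GB = 32,000,000 Mb.
Recording time: 32,000,000 / 5.450 = 5,871,560 s ≈ 1,631 hours.

1631 hours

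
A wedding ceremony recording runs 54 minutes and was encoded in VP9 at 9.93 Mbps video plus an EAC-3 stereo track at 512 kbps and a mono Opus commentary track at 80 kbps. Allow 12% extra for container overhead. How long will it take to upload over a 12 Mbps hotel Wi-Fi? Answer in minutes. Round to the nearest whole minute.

54 min = 3240 s
Audio total: 512 + 80 = 592 kbps = 0.592 Mbps.
Total bitrate: 10.522 Mbps.
File: 10.522 Mbps × 3240 s = 34091.3 Mb.
With 12% container overhead: ×1.12. → 38182.2 Mb.
At 12 Mbps: 38182.2 / 12 = 3181.9 s ≈ 53 minutes.

53 minutes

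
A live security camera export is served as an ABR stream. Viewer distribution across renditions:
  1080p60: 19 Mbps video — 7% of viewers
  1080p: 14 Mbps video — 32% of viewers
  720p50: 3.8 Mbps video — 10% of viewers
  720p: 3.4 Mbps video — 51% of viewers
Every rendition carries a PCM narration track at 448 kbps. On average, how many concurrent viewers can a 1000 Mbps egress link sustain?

Audio: 448 kbps = 0.448 Mbps.
Average per-viewer bitrate: 0.07×19.448 + 0.32×14.448 + 0.10×4.248 + 0.51×3.848 = 8.372 Mbps.
1000 Mbps = 1,000 Mbps; 1,000 / 8.372 = 119.45 → 119.

119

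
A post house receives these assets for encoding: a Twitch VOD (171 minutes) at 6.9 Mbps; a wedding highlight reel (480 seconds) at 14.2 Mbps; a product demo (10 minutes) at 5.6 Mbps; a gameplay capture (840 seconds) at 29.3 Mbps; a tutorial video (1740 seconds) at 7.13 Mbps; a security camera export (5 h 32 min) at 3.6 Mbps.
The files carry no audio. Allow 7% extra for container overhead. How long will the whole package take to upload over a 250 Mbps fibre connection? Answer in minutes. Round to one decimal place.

13.5 minutes

Twitch VOD: 6.900 Mbps × 10260 s × 1.07 = 75749.6 Mb
wedding highlight reel: 14.200 Mbps × 480 s × 1.07 = 7293.1 Mb
product demo: 5.600 Mbps × 600 s × 1.07 = 3595.2 Mb
gameplay capture: 29.300 Mbps × 840 s × 1.07 = 26334.8 Mb
tutorial video: 7.130 Mbps × 1740 s × 1.07 = 13274.6 Mb
security camera export: 3.600 Mbps × 19920 s × 1.07 = 76731.8 Mb
Total: 202979.2 Mb = 25372.4 MB.
At 250 Mbps: 202979.2 / 250 = 812 s ≈ 13.5 minutes.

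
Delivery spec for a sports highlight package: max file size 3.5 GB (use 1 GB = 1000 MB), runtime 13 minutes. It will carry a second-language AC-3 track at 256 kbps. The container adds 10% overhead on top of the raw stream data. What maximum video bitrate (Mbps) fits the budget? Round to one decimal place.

32.4 Mbps

Budget: 3.5 GB = 28000.0 Mb.
Stream payload after overhead: 28000.0 / 1.10 = 25454.5 Mb.
13 min = 780 s
Total bitrate budget: 25454.5 Mb / 780 s = 32.634 Mbps.
Audio: 256 kbps = 0.256 Mbps.
Video: 32.634 − 0.256 = 32.378 Mbps.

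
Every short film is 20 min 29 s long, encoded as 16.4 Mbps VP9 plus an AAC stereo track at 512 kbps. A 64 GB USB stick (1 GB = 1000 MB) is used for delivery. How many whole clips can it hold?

20 min 29 s = 1229 s
Audio: 512 kbps = 0.512 Mbps.
Total bitrate: 16.912 Mbps.
Per item: 16.912 Mbps × 1229 s = 20,785 Mb = 2,598 MB.
Capacity: 64 GB = 512,000 Mb; 24.63 items → 24 complete.

24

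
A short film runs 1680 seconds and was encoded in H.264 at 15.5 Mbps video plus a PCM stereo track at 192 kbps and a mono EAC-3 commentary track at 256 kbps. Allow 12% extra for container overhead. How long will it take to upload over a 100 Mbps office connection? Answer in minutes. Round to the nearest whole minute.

5 minutes

Audio total: 192 + 256 = 448 kbps = 0.448 Mbps.
Total bitrate: 15.948 Mbps.
File: 15.948 Mbps × 1680 s = 26792.6 Mb.
With 12% container overhead: ×1.12. → 30007.8 Mb.
At 100 Mbps: 30007.8 / 100 = 300.1 s ≈ 5 minutes.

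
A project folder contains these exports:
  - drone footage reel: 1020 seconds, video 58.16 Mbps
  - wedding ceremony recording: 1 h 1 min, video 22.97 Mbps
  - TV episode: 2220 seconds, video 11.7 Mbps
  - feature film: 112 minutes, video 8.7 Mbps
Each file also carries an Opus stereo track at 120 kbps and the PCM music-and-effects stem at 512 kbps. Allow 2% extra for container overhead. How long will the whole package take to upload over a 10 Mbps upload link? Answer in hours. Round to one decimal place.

6.7 hours

Audio total: 120 + 512 = 632 kbps = 0.632 Mbps.
drone footage reel: 58.792 Mbps × 1020 s × 1.02 = 61167.2 Mb
wedding ceremony recording: 23.602 Mbps × 3660 s × 1.02 = 88111.0 Mb
TV episode: 12.332 Mbps × 2220 s × 1.02 = 27924.6 Mb
feature film: 9.332 Mbps × 6720 s × 1.02 = 63965.3 Mb
Total: 241168.0 Mb = 30146.0 MB.
At 10 Mbps: 241168.0 / 10 = 24117 s ≈ 6.7 hours.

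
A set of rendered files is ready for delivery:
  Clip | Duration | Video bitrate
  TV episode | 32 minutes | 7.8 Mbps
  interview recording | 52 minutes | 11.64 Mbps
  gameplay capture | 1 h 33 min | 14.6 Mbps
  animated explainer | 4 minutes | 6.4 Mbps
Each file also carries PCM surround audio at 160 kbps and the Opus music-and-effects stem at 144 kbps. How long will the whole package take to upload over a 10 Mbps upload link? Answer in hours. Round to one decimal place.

3.8 hours

Audio total: 160 + 144 = 304 kbps = 0.304 Mbps.
TV episode: 8.104 Mbps × 1920 s = 15559.7 Mb
interview recording: 11.944 Mbps × 3120 s = 37265.3 Mb
gameplay capture: 14.904 Mbps × 5580 s = 83164.3 Mb
animated explainer: 6.704 Mbps × 240 s = 1609.0 Mb
Total: 137598.2 Mb = 17199.8 MB.
At 10 Mbps: 137598.2 / 10 = 13760 s ≈ 3.82 hours.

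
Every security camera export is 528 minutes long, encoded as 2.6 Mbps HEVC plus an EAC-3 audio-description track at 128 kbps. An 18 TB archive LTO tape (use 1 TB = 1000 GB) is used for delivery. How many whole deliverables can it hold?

1666

528 min = 31680 s
Audio: 128 kbps = 0.128 Mbps.
Total bitrate: 2.728 Mbps.
Per item: 2.728 Mbps × 31680 s = 86,423 Mb = 10,803 MB.
Capacity: 18 TB = 144,000,000 Mb; 1666.22 items → 1666 complete.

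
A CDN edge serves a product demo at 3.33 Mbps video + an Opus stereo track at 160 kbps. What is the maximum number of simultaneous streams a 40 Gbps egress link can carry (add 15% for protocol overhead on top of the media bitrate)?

Audio: 160 kbps = 0.160 Mbps.
Per-viewer media rate: 3.490 Mbps.
On the wire with 15% overhead: 4.013 Mbps.
40 Gbps = 40,000 Mbps; 40,000 / 4.013 = 9966.36 → 9966 viewers.

9966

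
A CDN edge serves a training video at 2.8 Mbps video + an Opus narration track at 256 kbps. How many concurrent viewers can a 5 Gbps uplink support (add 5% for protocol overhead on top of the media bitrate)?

1558

Audio: 256 kbps = 0.256 Mbps.
Per-viewer media rate: 3.056 Mbps.
On the wire with 5% overhead: 3.209 Mbps.
5 Gbps = 5,000 Mbps; 5,000 / 3.209 = 1558.21 → 1558 viewers.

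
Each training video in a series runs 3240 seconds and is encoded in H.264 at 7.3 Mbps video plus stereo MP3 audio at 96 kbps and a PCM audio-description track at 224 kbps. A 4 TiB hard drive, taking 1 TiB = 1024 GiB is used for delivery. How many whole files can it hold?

1425

Audio total: 96 + 224 = 320 kbps = 0.320 Mbps.
Total bitrate: 7.620 Mbps.
Per item: 7.620 Mbps × 3240 s = 24,689 Mb = 3,086 MB.
Capacity: 4 TiB = 35,184,372 Mb; 1425.11 items → 1425 complete.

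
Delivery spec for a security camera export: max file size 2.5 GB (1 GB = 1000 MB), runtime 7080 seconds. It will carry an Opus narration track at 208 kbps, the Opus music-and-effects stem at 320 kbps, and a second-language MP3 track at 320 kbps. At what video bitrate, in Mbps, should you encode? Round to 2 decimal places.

Budget: 2.5 GB = 20000.0 Mb.
Total bitrate budget: 20000.0 Mb / 7080 s = 2.825 Mbps.
Audio total: 208 + 320 + 320 = 848 kbps = 0.848 Mbps.
Video: 2.825 − 0.848 = 1.977 Mbps.

1.98 Mbps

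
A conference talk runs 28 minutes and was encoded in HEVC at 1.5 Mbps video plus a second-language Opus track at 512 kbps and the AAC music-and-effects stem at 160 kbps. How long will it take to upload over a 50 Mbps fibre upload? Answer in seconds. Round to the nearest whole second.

73 seconds

28 min = 1680 s
Audio total: 512 + 160 = 672 kbps = 0.672 Mbps.
Total bitrate: 2.172 Mbps.
File: 2.172 Mbps × 1680 s = 3649.0 Mb.
At 50 Mbps: 3649.0 / 50 = 73.0 s ≈ 73 seconds.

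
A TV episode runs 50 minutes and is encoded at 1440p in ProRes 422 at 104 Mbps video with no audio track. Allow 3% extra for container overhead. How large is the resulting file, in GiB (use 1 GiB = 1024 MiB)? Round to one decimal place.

37.4 GiB

50 min = 3000 s
Total bitrate: 104 Mbps.
Stream data: 104.000 Mbps × 3000 s = 312000.0 Mb.
With 3% container overhead: ×1.03.
321,360 Mb = 40,170,000,000 bytes ÷ 1,073,741,824 = 37.41 GiB.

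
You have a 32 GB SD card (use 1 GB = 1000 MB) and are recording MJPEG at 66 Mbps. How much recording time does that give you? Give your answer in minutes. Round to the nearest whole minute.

65 minutes

Capacity: 32 GB = 256,000 Mb.
Recording time: 256,000 / 66.000 = 3,879 s ≈ 64.6 minutes.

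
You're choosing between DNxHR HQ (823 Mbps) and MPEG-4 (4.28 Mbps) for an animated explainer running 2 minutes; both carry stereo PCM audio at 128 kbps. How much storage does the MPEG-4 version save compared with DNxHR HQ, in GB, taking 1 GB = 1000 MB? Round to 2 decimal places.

2 min = 120 s
Audio: 128 kbps = 0.128 Mbps.
DNxHR HQ: 823.128 Mbps × 120 s = 98775.4 Mb = 12.347 GB.
MPEG-4: 4.408 Mbps × 120 s = 529.0 Mb = 0.066 GB.
Saving: 12.347 − 0.066 = 12.281 GB.

12.28 GB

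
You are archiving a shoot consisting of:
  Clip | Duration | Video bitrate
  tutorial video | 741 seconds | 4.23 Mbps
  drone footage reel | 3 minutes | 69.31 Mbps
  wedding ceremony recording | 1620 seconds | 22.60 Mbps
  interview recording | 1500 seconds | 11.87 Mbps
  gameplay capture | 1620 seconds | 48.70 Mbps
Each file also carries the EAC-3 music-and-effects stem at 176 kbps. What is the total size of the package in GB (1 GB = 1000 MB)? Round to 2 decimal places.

18.74 GB

Audio: 176 kbps = 0.176 Mbps.
tutorial video: 4.406 Mbps × 741 s = 3264.8 Mb
drone footage reel: 69.486 Mbps × 180 s = 12507.5 Mb
wedding ceremony recording: 22.776 Mbps × 1620 s = 36897.1 Mb
interview recording: 12.046 Mbps × 1500 s = 18069.0 Mb
gameplay capture: 48.876 Mbps × 1620 s = 79179.1 Mb
Total: 149917.6 Mb = 18739.7 MB.
= 18.74 GB.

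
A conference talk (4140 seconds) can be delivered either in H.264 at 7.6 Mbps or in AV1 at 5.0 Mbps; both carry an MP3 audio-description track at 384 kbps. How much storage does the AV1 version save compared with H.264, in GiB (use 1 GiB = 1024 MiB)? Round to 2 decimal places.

Audio: 384 kbps = 0.384 Mbps.
H.264: 7.984 Mbps × 4140 s = 33053.8 Mb = 3.848 GiB.
AV1: 5.384 Mbps × 4140 s = 22289.8 Mb = 2.595 GiB.
Saving: 3.848 − 2.595 = 1.253 GiB.

1.25 GiB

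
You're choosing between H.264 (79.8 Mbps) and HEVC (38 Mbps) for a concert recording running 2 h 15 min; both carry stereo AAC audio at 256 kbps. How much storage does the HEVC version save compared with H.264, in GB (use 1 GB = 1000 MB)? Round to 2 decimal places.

42.32 GB

2 h 15 min = 135 min = 8100 s
Audio: 256 kbps = 0.256 Mbps.
H.264: 80.056 Mbps × 8100 s = 648453.6 Mb = 81.057 GB.
HEVC: 38.256 Mbps × 8100 s = 309873.6 Mb = 38.734 GB.
Saving: 81.057 − 38.734 = 42.322 GB.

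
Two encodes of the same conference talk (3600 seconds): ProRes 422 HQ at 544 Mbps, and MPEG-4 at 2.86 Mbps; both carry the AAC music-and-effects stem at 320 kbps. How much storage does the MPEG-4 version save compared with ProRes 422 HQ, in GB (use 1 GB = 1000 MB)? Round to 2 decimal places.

243.51 GB

Audio: 320 kbps = 0.320 Mbps.
ProRes 422 HQ: 544.320 Mbps × 3600 s = 1959552.0 Mb = 244.944 GB.
MPEG-4: 3.180 Mbps × 3600 s = 11448.0 Mb = 1.431 GB.
Saving: 244.944 − 1.431 = 243.513 GB.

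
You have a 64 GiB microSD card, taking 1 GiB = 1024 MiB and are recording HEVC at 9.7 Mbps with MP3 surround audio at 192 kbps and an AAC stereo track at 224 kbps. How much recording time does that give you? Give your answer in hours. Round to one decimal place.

15.1 hours

Audio total: 192 + 224 = 416 kbps = 0.416 Mbps.
Total bitrate: 9.7 + 0.416 = 10.116 Mbps.
Capacity: 64 GiB = 549,756 Mb.
Recording time: 549,756 / 10.116 = 54,345 s ≈ 15.1 hours.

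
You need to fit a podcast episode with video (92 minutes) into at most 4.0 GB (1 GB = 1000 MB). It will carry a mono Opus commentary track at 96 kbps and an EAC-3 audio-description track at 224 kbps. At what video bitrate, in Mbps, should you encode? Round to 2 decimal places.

Budget: 4.0 GB = 32000.0 Mb.
92 min = 5520 s
Total bitrate budget: 32000.0 Mb / 5520 s = 5.797 Mbps.
Audio total: 96 + 224 = 320 kbps = 0.320 Mbps.
Video: 5.797 − 0.320 = 5.477 Mbps.

5.48 Mbps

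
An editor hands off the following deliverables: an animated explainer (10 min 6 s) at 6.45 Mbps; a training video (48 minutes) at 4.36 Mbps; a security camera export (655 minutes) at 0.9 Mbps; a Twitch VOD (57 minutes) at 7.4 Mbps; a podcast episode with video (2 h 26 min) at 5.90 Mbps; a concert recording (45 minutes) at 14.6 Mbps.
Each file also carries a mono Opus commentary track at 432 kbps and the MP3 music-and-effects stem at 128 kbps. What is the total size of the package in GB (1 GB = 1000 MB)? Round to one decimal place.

Audio total: 432 + 128 = 560 kbps = 0.560 Mbps.
animated explainer: 7.010 Mbps × 606 s = 4248.1 Mb
training video: 4.920 Mbps × 2880 s = 14169.6 Mb
security camera export: 1.460 Mbps × 39300 s = 57378.0 Mb
Twitch VOD: 7.960 Mbps × 3420 s = 27223.2 Mb
podcast episode with video: 6.460 Mbps × 8760 s = 56589.6 Mb
concert recording: 15.160 Mbps × 2700 s = 40932.0 Mb
Total: 200540.5 Mb = 25067.6 MB.
= 25.07 GB.

25.1 GB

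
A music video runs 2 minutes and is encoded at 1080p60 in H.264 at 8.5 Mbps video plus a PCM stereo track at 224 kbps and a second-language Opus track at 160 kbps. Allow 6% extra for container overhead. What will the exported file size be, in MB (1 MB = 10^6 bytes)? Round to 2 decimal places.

2 min = 120 s
Audio total: 224 + 160 = 384 kbps = 0.384 Mbps.
Total bitrate: 8.5 + 0.384 = 8.884 Mbps.
Stream data: 8.884 Mbps × 120 s = 1066.1 Mb.
With 6% container overhead: ×1.06.
1,130 Mb ÷ 8 = 141.3 MB → 141.3 MB.

141.26 MB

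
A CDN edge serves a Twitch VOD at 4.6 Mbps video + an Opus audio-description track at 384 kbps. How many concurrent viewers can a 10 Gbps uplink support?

Audio: 384 kbps = 0.384 Mbps.
Per-viewer media rate: 4.984 Mbps.
10 Gbps = 10,000 Mbps; 10,000 / 4.984 = 2006.42 → 2006 viewers.

2006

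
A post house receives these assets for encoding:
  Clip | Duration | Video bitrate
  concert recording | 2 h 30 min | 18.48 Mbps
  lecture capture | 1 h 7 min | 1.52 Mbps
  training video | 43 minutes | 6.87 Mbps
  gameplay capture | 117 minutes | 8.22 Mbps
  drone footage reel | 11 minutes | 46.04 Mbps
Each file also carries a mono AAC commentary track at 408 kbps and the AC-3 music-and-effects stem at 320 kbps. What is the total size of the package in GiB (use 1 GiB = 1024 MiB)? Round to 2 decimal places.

34.37 GiB

Audio total: 408 + 320 = 728 kbps = 0.728 Mbps.
concert recording: 19.208 Mbps × 9000 s = 172872.0 Mb
lecture capture: 2.248 Mbps × 4020 s = 9037.0 Mb
training video: 7.598 Mbps × 2580 s = 19602.8 Mb
gameplay capture: 8.948 Mbps × 7020 s = 62815.0 Mb
drone footage reel: 46.768 Mbps × 660 s = 30866.9 Mb
Total: 295193.6 Mb = 36899.2 MB.
= 34.37 GiB.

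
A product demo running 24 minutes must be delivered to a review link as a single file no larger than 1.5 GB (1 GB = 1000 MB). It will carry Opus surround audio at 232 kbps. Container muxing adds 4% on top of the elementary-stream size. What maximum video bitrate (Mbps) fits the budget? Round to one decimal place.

Budget: 1.5 GB = 12000.0 Mb.
Stream payload after overhead: 12000.0 / 1.04 = 11538.5 Mb.
24 min = 1440 s
Total bitrate budget: 11538.5 Mb / 1440 s = 8.013 Mbps.
Audio: 232 kbps = 0.232 Mbps.
Video: 8.013 − 0.232 = 7.781 Mbps.

7.8 Mbps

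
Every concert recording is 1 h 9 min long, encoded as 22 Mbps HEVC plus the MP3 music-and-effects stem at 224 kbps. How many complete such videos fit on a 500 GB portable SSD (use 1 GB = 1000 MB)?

43

1 h 9 min = 69 min = 4140 s
Audio: 224 kbps = 0.224 Mbps.
Total bitrate: 22.224 Mbps.
Per item: 22.224 Mbps × 4140 s = 92,007 Mb = 11,501 MB.
Capacity: 500 GB = 4,000,000 Mb; 43.47 items → 43 complete.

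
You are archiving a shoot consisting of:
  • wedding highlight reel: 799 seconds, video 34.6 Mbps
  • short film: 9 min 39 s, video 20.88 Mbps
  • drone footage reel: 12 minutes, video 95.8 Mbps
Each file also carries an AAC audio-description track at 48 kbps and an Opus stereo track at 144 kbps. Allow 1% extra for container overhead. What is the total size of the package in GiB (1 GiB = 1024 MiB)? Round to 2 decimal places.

Audio total: 48 + 144 = 192 kbps = 0.192 Mbps.
wedding highlight reel: 34.792 Mbps × 799 s × 1.01 = 28076.8 Mb
short film: 21.072 Mbps × 579 s × 1.01 = 12322.7 Mb
drone footage reel: 95.992 Mbps × 720 s × 1.01 = 69805.4 Mb
Total: 110204.9 Mb = 13775.6 MB.
= 12.83 GiB.

12.83 GiB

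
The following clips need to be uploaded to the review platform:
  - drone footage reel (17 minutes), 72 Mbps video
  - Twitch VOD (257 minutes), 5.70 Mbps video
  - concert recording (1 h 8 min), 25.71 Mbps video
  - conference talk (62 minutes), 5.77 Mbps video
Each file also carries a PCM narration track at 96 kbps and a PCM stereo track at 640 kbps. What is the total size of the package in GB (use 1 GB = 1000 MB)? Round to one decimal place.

38.2 GB

Audio total: 96 + 640 = 736 kbps = 0.736 Mbps.
drone footage reel: 72.736 Mbps × 1020 s = 74190.7 Mb
Twitch VOD: 6.436 Mbps × 15420 s = 99243.1 Mb
concert recording: 26.446 Mbps × 4080 s = 107899.7 Mb
conference talk: 6.506 Mbps × 3720 s = 24202.3 Mb
Total: 305535.8 Mb = 38192.0 MB.
= 38.19 GB.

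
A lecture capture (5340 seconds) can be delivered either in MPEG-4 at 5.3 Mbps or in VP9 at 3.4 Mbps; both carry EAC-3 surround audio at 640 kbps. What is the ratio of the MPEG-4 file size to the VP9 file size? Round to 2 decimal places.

1.47

Audio: 640 kbps = 0.640 Mbps.
MPEG-4: 5.940 Mbps × 5340 s = 31719.6 Mb = 3.693 GiB.
VP9: 4.040 Mbps × 5340 s = 21573.6 Mb = 2.511 GiB.
Ratio: 3.693 / 2.511 = 1.470.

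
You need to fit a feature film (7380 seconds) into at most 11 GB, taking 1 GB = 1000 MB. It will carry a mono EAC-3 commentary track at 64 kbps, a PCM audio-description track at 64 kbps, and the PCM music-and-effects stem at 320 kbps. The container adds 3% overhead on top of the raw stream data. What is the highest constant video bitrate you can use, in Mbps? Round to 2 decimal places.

11.13 Mbps

Budget: 11 GB = 88000.0 Mb.
Stream payload after overhead: 88000.0 / 1.03 = 85436.9 Mb.
Total bitrate budget: 85436.9 Mb / 7380 s = 11.577 Mbps.
Audio total: 64 + 64 + 320 = 448 kbps = 0.448 Mbps.
Video: 11.577 − 0.448 = 11.129 Mbps.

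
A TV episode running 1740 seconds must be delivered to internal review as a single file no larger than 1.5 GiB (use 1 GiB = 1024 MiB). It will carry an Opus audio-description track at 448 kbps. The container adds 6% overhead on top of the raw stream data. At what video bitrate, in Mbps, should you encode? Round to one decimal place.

6.5 Mbps

Budget: 1.5 GiB = 12884.9 Mb.
Stream payload after overhead: 12884.9 / 1.06 = 12155.6 Mb.
Total bitrate budget: 12155.6 Mb / 1740 s = 6.986 Mbps.
Audio: 448 kbps = 0.448 Mbps.
Video: 6.986 − 0.448 = 6.538 Mbps.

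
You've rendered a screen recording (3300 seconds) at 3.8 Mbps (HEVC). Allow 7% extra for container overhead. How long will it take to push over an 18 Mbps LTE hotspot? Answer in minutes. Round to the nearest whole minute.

12 minutes

File: 3.800 Mbps × 3300 s = 12540.0 Mb.
With 7% container overhead: ×1.07. → 13417.8 Mb.
At 18 Mbps: 13417.8 / 18 = 745.4 s ≈ 12.4 minutes.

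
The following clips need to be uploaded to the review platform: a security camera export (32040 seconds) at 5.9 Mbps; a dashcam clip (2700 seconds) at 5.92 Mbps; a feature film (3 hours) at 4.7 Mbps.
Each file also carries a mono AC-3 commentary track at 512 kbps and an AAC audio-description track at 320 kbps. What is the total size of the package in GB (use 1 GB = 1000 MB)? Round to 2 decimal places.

Audio total: 512 + 320 = 832 kbps = 0.832 Mbps.
security camera export: 6.732 Mbps × 32040 s = 215693.3 Mb
dashcam clip: 6.752 Mbps × 2700 s = 18230.4 Mb
feature film: 5.532 Mbps × 10800 s = 59745.6 Mb
Total: 293669.3 Mb = 36708.7 MB.
= 36.71 GB.

36.71 GB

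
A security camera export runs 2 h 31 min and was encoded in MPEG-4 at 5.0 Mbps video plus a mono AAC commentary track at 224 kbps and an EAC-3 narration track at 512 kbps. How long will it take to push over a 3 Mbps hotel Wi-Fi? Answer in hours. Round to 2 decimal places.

4.81 hours

2 h 31 min = 151 min = 9060 s
Audio total: 224 + 512 = 736 kbps = 0.736 Mbps.
Total bitrate: 5.736 Mbps.
File: 5.736 Mbps × 9060 s = 51968.2 Mb.
At 3 Mbps: 51968.2 / 3 = 17322.7 s ≈ 4.81 hours.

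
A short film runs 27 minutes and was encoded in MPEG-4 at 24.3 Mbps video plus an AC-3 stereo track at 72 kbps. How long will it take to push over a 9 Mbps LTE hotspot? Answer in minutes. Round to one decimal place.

27 min = 1620 s
Audio: 72 kbps = 0.072 Mbps.
Total bitrate: 24.372 Mbps.
File: 24.372 Mbps × 1620 s = 39482.6 Mb.
At 9 Mbps: 39482.6 / 9 = 4387.0 s ≈ 73.1 minutes.

73.1 minutes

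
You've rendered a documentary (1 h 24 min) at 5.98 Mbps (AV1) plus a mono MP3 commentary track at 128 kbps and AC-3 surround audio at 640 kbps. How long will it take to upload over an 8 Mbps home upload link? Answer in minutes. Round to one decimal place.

1 h 24 min = 84 min = 5040 s
Audio total: 128 + 640 = 768 kbps = 0.768 Mbps.
Total bitrate: 6.748 Mbps.
File: 6.748 Mbps × 5040 s = 34009.9 Mb.
At 8 Mbps: 34009.9 / 8 = 4251.2 s ≈ 70.9 minutes.

70.9 minutes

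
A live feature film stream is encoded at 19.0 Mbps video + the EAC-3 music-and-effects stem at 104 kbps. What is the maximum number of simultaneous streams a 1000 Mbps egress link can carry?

Audio: 104 kbps = 0.104 Mbps.
Per-viewer media rate: 19.104 Mbps.
1000 Mbps = 1,000 Mbps; 1,000 / 19.104 = 52.35 → 52 viewers.

52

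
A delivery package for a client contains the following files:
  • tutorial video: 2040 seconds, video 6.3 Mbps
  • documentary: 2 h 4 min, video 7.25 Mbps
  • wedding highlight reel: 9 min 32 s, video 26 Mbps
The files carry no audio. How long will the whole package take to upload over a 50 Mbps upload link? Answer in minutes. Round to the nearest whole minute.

27 minutes

tutorial video: 6.300 Mbps × 2040 s = 12852.0 Mb
documentary: 7.250 Mbps × 7440 s = 53940.0 Mb
wedding highlight reel: 26.000 Mbps × 572 s = 14872.0 Mb
Total: 81664.0 Mb = 10208.0 MB.
At 50 Mbps: 81664.0 / 50 = 1633 s ≈ 27.2 minutes.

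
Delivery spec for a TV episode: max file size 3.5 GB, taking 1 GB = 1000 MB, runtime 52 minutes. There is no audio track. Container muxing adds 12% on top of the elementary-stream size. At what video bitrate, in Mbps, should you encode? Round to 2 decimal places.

Budget: 3.5 GB = 28000.0 Mb.
Stream payload after overhead: 28000.0 / 1.12 = 25000.0 Mb.
52 min = 3120 s
Total bitrate budget: 25000.0 Mb / 3120 s = 8.013 Mbps.

8.01 Mbps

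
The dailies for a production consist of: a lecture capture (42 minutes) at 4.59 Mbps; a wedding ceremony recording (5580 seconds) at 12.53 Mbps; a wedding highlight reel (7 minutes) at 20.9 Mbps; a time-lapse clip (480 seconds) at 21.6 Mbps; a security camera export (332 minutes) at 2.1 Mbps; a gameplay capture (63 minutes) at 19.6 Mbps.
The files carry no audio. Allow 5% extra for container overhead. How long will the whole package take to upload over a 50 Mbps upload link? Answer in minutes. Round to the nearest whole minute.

lecture capture: 4.590 Mbps × 2520 s × 1.05 = 12145.1 Mb
wedding ceremony recording: 12.530 Mbps × 5580 s × 1.05 = 73413.3 Mb
wedding highlight reel: 20.900 Mbps × 420 s × 1.05 = 9216.9 Mb
time-lapse clip: 21.600 Mbps × 480 s × 1.05 = 10886.4 Mb
security camera export: 2.100 Mbps × 19920 s × 1.05 = 43923.6 Mb
gameplay capture: 19.600 Mbps × 3780 s × 1.05 = 77792.4 Mb
Total: 227377.7 Mb = 28422.2 MB.
At 50 Mbps: 227377.7 / 50 = 4548 s ≈ 75.8 minutes.

76 minutes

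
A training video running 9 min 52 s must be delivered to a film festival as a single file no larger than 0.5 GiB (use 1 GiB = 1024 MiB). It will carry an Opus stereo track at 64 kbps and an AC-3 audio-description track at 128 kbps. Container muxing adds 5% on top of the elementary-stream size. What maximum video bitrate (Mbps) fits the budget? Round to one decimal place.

6.7 Mbps

Budget: 0.5 GiB = 4295.0 Mb.
Stream payload after overhead: 4295.0 / 1.05 = 4090.4 Mb.
9 min 52 s = 592 s
Total bitrate budget: 4090.4 Mb / 592 s = 6.910 Mbps.
Audio total: 64 + 128 = 192 kbps = 0.192 Mbps.
Video: 6.910 − 0.192 = 6.718 Mbps.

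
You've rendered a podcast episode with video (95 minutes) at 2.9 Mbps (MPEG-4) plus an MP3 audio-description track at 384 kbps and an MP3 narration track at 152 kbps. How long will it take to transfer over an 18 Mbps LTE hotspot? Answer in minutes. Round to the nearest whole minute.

95 min = 5700 s
Audio total: 384 + 152 = 536 kbps = 0.536 Mbps.
Total bitrate: 3.436 Mbps.
File: 3.436 Mbps × 5700 s = 19585.2 Mb.
At 18 Mbps: 19585.2 / 18 = 1088.1 s ≈ 18.1 minutes.

18 minutes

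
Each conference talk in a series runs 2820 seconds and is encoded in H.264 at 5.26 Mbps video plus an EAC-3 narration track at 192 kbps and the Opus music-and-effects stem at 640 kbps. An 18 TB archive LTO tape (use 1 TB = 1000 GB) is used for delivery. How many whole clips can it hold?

Audio total: 192 + 640 = 832 kbps = 0.832 Mbps.
Total bitrate: 6.092 Mbps.
Per item: 6.092 Mbps × 2820 s = 17,179 Mb = 2,147 MB.
Capacity: 18 TB = 144,000,000 Mb; 8382.11 items → 8382 complete.

8382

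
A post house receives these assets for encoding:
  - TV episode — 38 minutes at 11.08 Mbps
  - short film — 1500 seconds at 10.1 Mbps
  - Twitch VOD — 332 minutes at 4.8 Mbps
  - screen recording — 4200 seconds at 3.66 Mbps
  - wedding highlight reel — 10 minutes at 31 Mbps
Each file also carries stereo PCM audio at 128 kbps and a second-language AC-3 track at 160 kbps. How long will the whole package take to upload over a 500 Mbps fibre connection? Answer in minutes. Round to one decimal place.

5.9 minutes

Audio total: 128 + 160 = 288 kbps = 0.288 Mbps.
TV episode: 11.368 Mbps × 2280 s = 25919.0 Mb
short film: 10.388 Mbps × 1500 s = 15582.0 Mb
Twitch VOD: 5.088 Mbps × 19920 s = 101353.0 Mb
screen recording: 3.948 Mbps × 4200 s = 16581.6 Mb
wedding highlight reel: 31.288 Mbps × 600 s = 18772.8 Mb
Total: 178208.4 Mb = 22276.0 MB.
At 500 Mbps: 178208.4 / 500 = 356 s ≈ 5.94 minutes.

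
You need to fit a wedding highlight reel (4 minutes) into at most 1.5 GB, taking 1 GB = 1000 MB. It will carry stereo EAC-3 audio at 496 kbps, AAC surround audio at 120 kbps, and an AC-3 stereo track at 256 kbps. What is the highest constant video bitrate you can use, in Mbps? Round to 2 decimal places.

Budget: 1.5 GB = 12000.0 Mb.
4 min = 240 s
Total bitrate budget: 12000.0 Mb / 240 s = 50.000 Mbps.
Audio total: 496 + 120 + 256 = 872 kbps = 0.872 Mbps.
Video: 50.000 − 0.872 = 49.128 Mbps.

49.13 Mbps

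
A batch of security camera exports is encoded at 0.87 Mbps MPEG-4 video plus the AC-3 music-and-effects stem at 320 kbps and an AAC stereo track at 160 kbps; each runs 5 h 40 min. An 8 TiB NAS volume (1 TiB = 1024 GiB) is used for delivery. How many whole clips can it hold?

2555

5 h 40 min = 340 min = 20400 s
Audio total: 320 + 160 = 480 kbps = 0.480 Mbps.
Total bitrate: 1.350 Mbps.
Per item: 1.350 Mbps × 20400 s = 27,540 Mb = 3,442 MB.
Capacity: 8 TiB = 70,368,744 Mb; 2555.15 items → 2555 complete.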